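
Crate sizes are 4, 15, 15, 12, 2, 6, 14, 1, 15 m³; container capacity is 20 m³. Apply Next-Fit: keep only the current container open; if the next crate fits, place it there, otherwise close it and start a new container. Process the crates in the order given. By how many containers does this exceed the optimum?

Next-Fit: [4,15] [15] [12,2,6] [14,1] [15] → 5 containers.
Total size 84 m³; any packing needs at least ⌈84/20⌉ = 5 containers.
So 5 is already optimal.

0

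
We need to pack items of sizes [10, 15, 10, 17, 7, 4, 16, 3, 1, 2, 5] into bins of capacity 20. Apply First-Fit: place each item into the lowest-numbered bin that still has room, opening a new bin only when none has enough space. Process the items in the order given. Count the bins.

10 → bin 1 (remaining 10)
15 → bin 2 (remaining 5)
10 → bin 1 (remaining 0)
17 → bin 3 (remaining 3)
7 → bin 4 (remaining 13)
4 → bin 2 (remaining 1)
16 → bin 5 (remaining 4)
3 → bin 3 (remaining 0)
1 → bin 2 (remaining 0)
2 → bin 4 (remaining 11)
5 → bin 4 (remaining 6)
Final bins: [10,10] [15,4,1] [17,3] [7,2,5] [16].

5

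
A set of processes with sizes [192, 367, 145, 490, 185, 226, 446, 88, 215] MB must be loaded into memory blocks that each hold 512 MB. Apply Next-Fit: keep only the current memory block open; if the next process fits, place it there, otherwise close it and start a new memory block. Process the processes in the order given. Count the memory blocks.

Put 192 MB in memory block 1; 320 MB remain.
Put 367 MB in memory block 2; 145 MB remain.
Put 145 MB in memory block 2; 0 MB remain.
Put 490 MB in memory block 3; 22 MB remain.
Put 185 MB in memory block 4; 327 MB remain.
Put 226 MB in memory block 4; 101 MB remain.
Put 446 MB in memory block 5; 66 MB remain.
Put 88 MB in memory block 6; 424 MB remain.
Put 215 MB in memory block 6; 209 MB remain.

6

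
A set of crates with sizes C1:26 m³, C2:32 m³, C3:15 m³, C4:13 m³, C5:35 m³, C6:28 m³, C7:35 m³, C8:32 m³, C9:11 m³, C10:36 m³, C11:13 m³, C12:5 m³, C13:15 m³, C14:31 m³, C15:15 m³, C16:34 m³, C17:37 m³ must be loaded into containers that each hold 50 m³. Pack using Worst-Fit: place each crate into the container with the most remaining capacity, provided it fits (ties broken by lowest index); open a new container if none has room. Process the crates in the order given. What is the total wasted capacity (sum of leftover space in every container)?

87

container 1: place C1 (26 m³), 24 m³ left
container 2: place C2 (32 m³), 18 m³ left
container 1: place C3 (15 m³), 9 m³ left
container 2: place C4 (13 m³), 5 m³ left
container 3: place C5 (35 m³), 15 m³ left
container 4: place C6 (28 m³), 22 m³ left
container 5: place C7 (35 m³), 15 m³ left
container 6: place C8 (32 m³), 18 m³ left
container 4: place C9 (11 m³), 11 m³ left
container 7: place C10 (36 m³), 14 m³ left
container 6: place C11 (13 m³), 5 m³ left
container 3: place C12 (5 m³), 10 m³ left
container 5: place C13 (15 m³), 0 m³ left
container 8: place C14 (31 m³), 19 m³ left
container 8: place C15 (15 m³), 4 m³ left
container 9: place C16 (34 m³), 16 m³ left
container 10: place C17 (37 m³), 13 m³ left
10 containers × 50 m³ = 500 m³; used 413 m³; unused 87 m³.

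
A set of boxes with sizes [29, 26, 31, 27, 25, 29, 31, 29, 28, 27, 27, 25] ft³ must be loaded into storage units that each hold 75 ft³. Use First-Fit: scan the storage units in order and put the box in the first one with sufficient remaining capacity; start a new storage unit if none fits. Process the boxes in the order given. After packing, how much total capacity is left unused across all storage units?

29 ft³ → storage unit 1 (remaining 46 ft³)
26 ft³ → storage unit 1 (remaining 20 ft³)
31 ft³ → storage unit 2 (remaining 44 ft³)
27 ft³ → storage unit 2 (remaining 17 ft³)
25 ft³ → storage unit 3 (remaining 50 ft³)
29 ft³ → storage unit 3 (remaining 21 ft³)
31 ft³ → storage unit 4 (remaining 44 ft³)
29 ft³ → storage unit 4 (remaining 15 ft³)
28 ft³ → storage unit 5 (remaining 47 ft³)
27 ft³ → storage unit 5 (remaining 20 ft³)
27 ft³ → storage unit 6 (remaining 48 ft³)
25 ft³ → storage unit 6 (remaining 23 ft³)
6 storage units × 75 ft³ = 450 ft³; used 334 ft³; unused 116 ft³.

116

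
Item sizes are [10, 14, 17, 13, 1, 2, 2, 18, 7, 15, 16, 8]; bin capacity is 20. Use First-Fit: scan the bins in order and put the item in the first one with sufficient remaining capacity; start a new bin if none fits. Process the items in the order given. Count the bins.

10 → bin 1 (remaining 10)
14 → bin 2 (remaining 6)
17 → bin 3 (remaining 3)
13 → bin 4 (remaining 7)
1 → bin 1 (remaining 9)
2 → bin 1 (remaining 7)
2 → bin 1 (remaining 5)
18 → bin 5 (remaining 2)
7 → bin 4 (remaining 0)
15 → bin 6 (remaining 5)
16 → bin 7 (remaining 4)
8 → bin 8 (remaining 12)

8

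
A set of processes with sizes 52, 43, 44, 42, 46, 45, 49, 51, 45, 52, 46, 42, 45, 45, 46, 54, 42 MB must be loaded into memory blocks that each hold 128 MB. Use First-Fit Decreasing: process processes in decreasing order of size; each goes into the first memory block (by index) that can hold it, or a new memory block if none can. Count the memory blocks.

8 memory blocks

Sorted descending: 54, 52, 52, 51, 49, 46, 46, 46, 45, 45, 45, 45, 44, 43, 42, 42, 42.
Put 54 MB in memory block 1; 74 MB remain.
Put 52 MB in memory block 1; 22 MB remain.
Put 52 MB in memory block 2; 76 MB remain.
Put 51 MB in memory block 2; 25 MB remain.
Put 49 MB in memory block 3; 79 MB remain.
Put 46 MB in memory block 3; 33 MB remain.
Put 46 MB in memory block 4; 82 MB remain.
Put 46 MB in memory block 4; 36 MB remain.
Put 45 MB in memory block 5; 83 MB remain.
Put 45 MB in memory block 5; 38 MB remain.
Put 45 MB in memory block 6; 83 MB remain.
Put 45 MB in memory block 6; 38 MB remain.
Put 44 MB in memory block 7; 84 MB remain.
Put 43 MB in memory block 7; 41 MB remain.
Put 42 MB in memory block 8; 86 MB remain.
Put 42 MB in memory block 8; 44 MB remain.
Put 42 MB in memory block 8; 2 MB remain.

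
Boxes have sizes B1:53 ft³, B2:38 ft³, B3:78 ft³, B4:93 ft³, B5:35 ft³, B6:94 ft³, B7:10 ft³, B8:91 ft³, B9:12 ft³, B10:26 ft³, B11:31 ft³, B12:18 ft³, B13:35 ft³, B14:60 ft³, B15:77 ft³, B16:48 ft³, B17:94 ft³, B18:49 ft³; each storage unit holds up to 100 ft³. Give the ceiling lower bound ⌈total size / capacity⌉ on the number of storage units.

10 storage units

Total size = 53 + 38 + 78 + 93 + 35 + 94 + 10 + 91 + 12 + 26 + 31 + 18 + 35 + 60 + 77 + 48 + 94 + 49 = 942 ft³.
⌈942 / 100⌉ = 10.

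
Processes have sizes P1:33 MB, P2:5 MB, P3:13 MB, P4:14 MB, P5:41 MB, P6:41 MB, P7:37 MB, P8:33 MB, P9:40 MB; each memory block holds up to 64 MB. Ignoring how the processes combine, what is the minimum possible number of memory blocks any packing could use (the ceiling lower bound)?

Total size = 33 + 5 + 13 + 14 + 41 + 41 + 37 + 33 + 40 = 257 MB.
⌈257 / 64⌉ = 5.

5 memory blocks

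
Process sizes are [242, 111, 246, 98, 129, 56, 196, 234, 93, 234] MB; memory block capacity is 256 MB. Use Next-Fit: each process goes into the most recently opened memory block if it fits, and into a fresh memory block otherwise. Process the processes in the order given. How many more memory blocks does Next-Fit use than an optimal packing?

1

Next-Fit: [242] [111] [246] [98,129] [56,196] [234] [93] [234] → 8 memory blocks.
Total size 1639 MB; any packing needs at least ⌈1639/256⌉ = 7 memory blocks.
An optimal packing achieves that bound: [246] [242] [234] [234] [196,56] [129,111] [98,93] → 7 memory blocks.
Excess: 8 − 7 = 1.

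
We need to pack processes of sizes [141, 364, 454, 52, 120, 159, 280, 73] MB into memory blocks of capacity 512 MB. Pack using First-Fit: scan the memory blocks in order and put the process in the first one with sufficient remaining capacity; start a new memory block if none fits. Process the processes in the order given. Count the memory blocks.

141 MB → memory block 1 (remaining 371 MB)
364 MB → memory block 1 (remaining 7 MB)
454 MB → memory block 2 (remaining 58 MB)
52 MB → memory block 2 (remaining 6 MB)
120 MB → memory block 3 (remaining 392 MB)
159 MB → memory block 3 (remaining 233 MB)
280 MB → memory block 4 (remaining 232 MB)
73 MB → memory block 3 (remaining 160 MB)
Final memory blocks: [141,364] [454,52] [120,159,73] [280].

4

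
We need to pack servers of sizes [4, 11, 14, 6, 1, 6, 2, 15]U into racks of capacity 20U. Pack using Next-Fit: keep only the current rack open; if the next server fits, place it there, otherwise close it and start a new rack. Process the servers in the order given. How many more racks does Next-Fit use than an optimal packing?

1

Next-Fit: [4,11] [14,6] [1,6,2] [15] → 4 racks.
Total size 59U; any packing needs at least ⌈59/20⌉ = 3 racks.
An optimal packing achieves that bound: [15,4,1] [14,6] [11,6,2] → 3 racks.
Excess: 4 − 3 = 1.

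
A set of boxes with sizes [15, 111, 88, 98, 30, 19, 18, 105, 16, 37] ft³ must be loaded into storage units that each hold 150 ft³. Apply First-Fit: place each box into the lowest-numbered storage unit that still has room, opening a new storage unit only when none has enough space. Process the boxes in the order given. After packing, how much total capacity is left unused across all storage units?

Put 15 ft³ in storage unit 1; 135 ft³ remain.
Put 111 ft³ in storage unit 1; 24 ft³ remain.
Put 88 ft³ in storage unit 2; 62 ft³ remain.
Put 98 ft³ in storage unit 3; 52 ft³ remain.
Put 30 ft³ in storage unit 2; 32 ft³ remain.
Put 19 ft³ in storage unit 1; 5 ft³ remain.
Put 18 ft³ in storage unit 2; 14 ft³ remain.
Put 105 ft³ in storage unit 4; 45 ft³ remain.
Put 16 ft³ in storage unit 3; 36 ft³ remain.
Put 37 ft³ in storage unit 4; 8 ft³ remain.
4 storage units × 150 ft³ = 600 ft³; used 537 ft³; unused 63 ft³.

63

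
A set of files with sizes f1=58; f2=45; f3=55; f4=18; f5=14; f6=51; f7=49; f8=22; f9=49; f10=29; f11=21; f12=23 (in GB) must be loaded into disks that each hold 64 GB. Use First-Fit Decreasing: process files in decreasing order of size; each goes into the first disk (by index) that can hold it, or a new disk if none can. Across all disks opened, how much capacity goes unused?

Sorted descending: 58, 55, 51, 49, 49, 45, 29, 23, 22, 21, 18, 14.
disk 1: place 58 GB, 6 GB left
disk 2: place 55 GB, 9 GB left
disk 3: place 51 GB, 13 GB left
disk 4: place 49 GB, 15 GB left
disk 5: place 49 GB, 15 GB left
disk 6: place 45 GB, 19 GB left
disk 7: place 29 GB, 35 GB left
disk 7: place 23 GB, 12 GB left
disk 8: place 22 GB, 42 GB left
disk 8: place 21 GB, 21 GB left
disk 6: place 18 GB, 1 GB left
disk 4: place 14 GB, 1 GB left
8 disks × 64 GB = 512 GB; used 434 GB; unused 78 GB.

78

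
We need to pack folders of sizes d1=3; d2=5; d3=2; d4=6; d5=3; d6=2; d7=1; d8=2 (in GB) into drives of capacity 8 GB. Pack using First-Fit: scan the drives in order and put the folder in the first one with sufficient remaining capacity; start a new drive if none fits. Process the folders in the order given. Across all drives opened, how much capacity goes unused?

Put d1 (3 GB) in drive 1; 5 GB remain.
Put d2 (5 GB) in drive 1; 0 GB remain.
Put d3 (2 GB) in drive 2; 6 GB remain.
Put d4 (6 GB) in drive 2; 0 GB remain.
Put d5 (3 GB) in drive 3; 5 GB remain.
Put d6 (2 GB) in drive 3; 3 GB remain.
Put d7 (1 GB) in drive 3; 2 GB remain.
Put d8 (2 GB) in drive 3; 0 GB remain.
3 drives × 8 GB = 24 GB; used 24 GB; unused 0 GB.

0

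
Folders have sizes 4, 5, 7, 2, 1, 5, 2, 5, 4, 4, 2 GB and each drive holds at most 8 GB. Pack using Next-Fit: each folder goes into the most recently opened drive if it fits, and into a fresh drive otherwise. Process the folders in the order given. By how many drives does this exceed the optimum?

Next-Fit: [4] [5] [7] [2,1,5] [2,5] [4,4] [2] → 7 drives.
Total size 41 GB; any packing needs at least ⌈41/8⌉ = 6 drives.
An optimal packing achieves that bound: [7,1] [5,2] [5,2] [5,2] [4,4] [4] → 6 drives.
Excess: 7 − 6 = 1.

1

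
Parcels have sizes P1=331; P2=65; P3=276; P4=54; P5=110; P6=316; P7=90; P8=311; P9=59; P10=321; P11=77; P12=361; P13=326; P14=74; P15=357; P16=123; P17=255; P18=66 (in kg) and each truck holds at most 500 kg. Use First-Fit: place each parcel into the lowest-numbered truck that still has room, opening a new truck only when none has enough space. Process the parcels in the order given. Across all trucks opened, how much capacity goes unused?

928

P1 (331 kg) → truck 1 (remaining 169 kg)
P2 (65 kg) → truck 1 (remaining 104 kg)
P3 (276 kg) → truck 2 (remaining 224 kg)
P4 (54 kg) → truck 1 (remaining 50 kg)
P5 (110 kg) → truck 2 (remaining 114 kg)
P6 (316 kg) → truck 3 (remaining 184 kg)
P7 (90 kg) → truck 2 (remaining 24 kg)
P8 (311 kg) → truck 4 (remaining 189 kg)
P9 (59 kg) → truck 3 (remaining 125 kg)
P10 (321 kg) → truck 5 (remaining 179 kg)
P11 (77 kg) → truck 3 (remaining 48 kg)
P12 (361 kg) → truck 6 (remaining 139 kg)
P13 (326 kg) → truck 7 (remaining 174 kg)
P14 (74 kg) → truck 4 (remaining 115 kg)
P15 (357 kg) → truck 8 (remaining 143 kg)
P16 (123 kg) → truck 5 (remaining 56 kg)
P17 (255 kg) → truck 9 (remaining 245 kg)
P18 (66 kg) → truck 4 (remaining 49 kg)
9 trucks × 500 kg = 4500 kg; used 3572 kg; unused 928 kg.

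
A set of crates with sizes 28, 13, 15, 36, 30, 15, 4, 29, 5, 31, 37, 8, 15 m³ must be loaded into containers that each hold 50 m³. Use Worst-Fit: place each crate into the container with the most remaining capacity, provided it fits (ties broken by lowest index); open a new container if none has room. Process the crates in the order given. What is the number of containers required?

7

Put 28 m³ in container 1; 22 m³ remain.
Put 13 m³ in container 1; 9 m³ remain.
Put 15 m³ in container 2; 35 m³ remain.
Put 36 m³ in container 3; 14 m³ remain.
Put 30 m³ in container 2; 5 m³ remain.
Put 15 m³ in container 4; 35 m³ remain.
Put 4 m³ in container 4; 31 m³ remain.
Put 29 m³ in container 4; 2 m³ remain.
Put 5 m³ in container 3; 9 m³ remain.
Put 31 m³ in container 5; 19 m³ remain.
Put 37 m³ in container 6; 13 m³ remain.
Put 8 m³ in container 5; 11 m³ remain.
Put 15 m³ in container 7; 35 m³ remain.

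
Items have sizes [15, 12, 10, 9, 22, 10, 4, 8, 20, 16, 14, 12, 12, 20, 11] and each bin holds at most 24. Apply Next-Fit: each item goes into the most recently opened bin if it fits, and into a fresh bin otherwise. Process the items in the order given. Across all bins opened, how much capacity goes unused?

15 → bin 1 (remaining 9)
12 → bin 2 (remaining 12)
10 → bin 2 (remaining 2)
9 → bin 3 (remaining 15)
22 → bin 4 (remaining 2)
10 → bin 5 (remaining 14)
4 → bin 5 (remaining 10)
8 → bin 5 (remaining 2)
20 → bin 6 (remaining 4)
16 → bin 7 (remaining 8)
14 → bin 8 (remaining 10)
12 → bin 9 (remaining 12)
12 → bin 9 (remaining 0)
20 → bin 10 (remaining 4)
11 → bin 11 (remaining 13)
11 bins × 24 = 264; used 195; unused 69.

69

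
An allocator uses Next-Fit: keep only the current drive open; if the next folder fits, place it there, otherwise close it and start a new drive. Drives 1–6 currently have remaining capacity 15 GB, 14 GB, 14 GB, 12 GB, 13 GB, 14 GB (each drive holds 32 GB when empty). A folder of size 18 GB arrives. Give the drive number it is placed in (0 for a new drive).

0

Next-Fit only looks at drive 6, which has 14 GB free.
18 GB does not fit, so a new drive is opened.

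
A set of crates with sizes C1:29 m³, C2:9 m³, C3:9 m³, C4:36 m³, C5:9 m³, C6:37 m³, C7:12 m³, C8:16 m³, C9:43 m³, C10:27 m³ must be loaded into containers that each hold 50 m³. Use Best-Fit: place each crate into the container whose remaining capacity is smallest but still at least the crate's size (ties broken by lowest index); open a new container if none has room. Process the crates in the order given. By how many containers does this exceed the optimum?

Best-Fit: [29,9,9] [36,9] [37,12] [16,27] [43] → 5 containers.
Total size 227 m³; any packing needs at least ⌈227/50⌉ = 5 containers.
So 5 is already optimal.

0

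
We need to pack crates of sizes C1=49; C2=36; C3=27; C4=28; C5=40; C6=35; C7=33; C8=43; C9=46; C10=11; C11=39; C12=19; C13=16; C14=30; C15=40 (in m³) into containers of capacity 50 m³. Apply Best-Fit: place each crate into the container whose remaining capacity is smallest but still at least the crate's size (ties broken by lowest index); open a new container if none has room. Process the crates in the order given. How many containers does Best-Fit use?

container 1: place C1 (49 m³), 1 m³ left
container 2: place C2 (36 m³), 14 m³ left
container 3: place C3 (27 m³), 23 m³ left
container 4: place C4 (28 m³), 22 m³ left
container 5: place C5 (40 m³), 10 m³ left
container 6: place C6 (35 m³), 15 m³ left
container 7: place C7 (33 m³), 17 m³ left
container 8: place C8 (43 m³), 7 m³ left
container 9: place C9 (46 m³), 4 m³ left
container 2: place C10 (11 m³), 3 m³ left
container 10: place C11 (39 m³), 11 m³ left
container 4: place C12 (19 m³), 3 m³ left
container 7: place C13 (16 m³), 1 m³ left
container 11: place C14 (30 m³), 20 m³ left
container 12: place C15 (40 m³), 10 m³ left
Final containers: [49] [36,11] [27] [28,19] [40] [35] [33,16] [43] [46] [39] [30] [40].

12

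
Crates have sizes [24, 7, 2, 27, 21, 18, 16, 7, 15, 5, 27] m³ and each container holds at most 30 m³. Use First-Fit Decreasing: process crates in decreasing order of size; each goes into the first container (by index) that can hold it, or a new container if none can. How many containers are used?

Sorted descending: 27, 27, 24, 21, 18, 16, 15, 7, 7, 5, 2.
container 1: place 27 m³, 3 m³ left
container 2: place 27 m³, 3 m³ left
container 3: place 24 m³, 6 m³ left
container 4: place 21 m³, 9 m³ left
container 5: place 18 m³, 12 m³ left
container 6: place 16 m³, 14 m³ left
container 7: place 15 m³, 15 m³ left
container 4: place 7 m³, 2 m³ left
container 5: place 7 m³, 5 m³ left
container 3: place 5 m³, 1 m³ left
container 1: place 2 m³, 1 m³ left
Final containers: [27,2] [27] [24,5] [21,7] [18,7] [16] [15].

7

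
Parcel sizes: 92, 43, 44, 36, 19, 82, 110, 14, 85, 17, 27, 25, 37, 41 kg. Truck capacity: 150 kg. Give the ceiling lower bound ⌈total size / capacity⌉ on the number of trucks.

Total size = 92 + 43 + 44 + 36 + 19 + 82 + 110 + 14 + 85 + 17 + 27 + 25 + 37 + 41 = 672 kg.
⌈672 / 150⌉ = 5.

5 trucks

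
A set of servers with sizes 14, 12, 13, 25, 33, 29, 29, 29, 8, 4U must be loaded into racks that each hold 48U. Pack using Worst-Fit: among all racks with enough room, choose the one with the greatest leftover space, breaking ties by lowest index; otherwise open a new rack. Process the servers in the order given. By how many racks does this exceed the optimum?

Worst-Fit: [14,12,13] [25,8] [33] [29,4] [29] [29] → 6 racks.
Total size 196U; any packing needs at least ⌈196/48⌉ = 5 racks.
An optimal packing achieves that bound: [33,14] [29,13,4] [29,12] [29,8] [25] → 5 racks.
Excess: 6 − 5 = 1.

1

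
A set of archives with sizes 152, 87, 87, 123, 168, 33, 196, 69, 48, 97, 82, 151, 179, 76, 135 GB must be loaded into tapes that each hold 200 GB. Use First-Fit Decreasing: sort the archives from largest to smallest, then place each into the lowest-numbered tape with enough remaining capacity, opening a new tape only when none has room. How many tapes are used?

10 tapes

Sorted descending: 196, 179, 168, 152, 151, 135, 123, 97, 87, 87, 82, 76, 69, 48, 33.
Put 196 GB in tape 1; 4 GB remain.
Put 179 GB in tape 2; 21 GB remain.
Put 168 GB in tape 3; 32 GB remain.
Put 152 GB in tape 4; 48 GB remain.
Put 151 GB in tape 5; 49 GB remain.
Put 135 GB in tape 6; 65 GB remain.
Put 123 GB in tape 7; 77 GB remain.
Put 97 GB in tape 8; 103 GB remain.
Put 87 GB in tape 8; 16 GB remain.
Put 87 GB in tape 9; 113 GB remain.
Put 82 GB in tape 9; 31 GB remain.
Put 76 GB in tape 7; 1 GB remain.
Put 69 GB in tape 10; 131 GB remain.
Put 48 GB in tape 4; 0 GB remain.
Put 33 GB in tape 5; 16 GB remain.
Final tapes: [196] [179] [168] [152,48] [151,33] [135] [123,76] [97,87] [87,82] [69].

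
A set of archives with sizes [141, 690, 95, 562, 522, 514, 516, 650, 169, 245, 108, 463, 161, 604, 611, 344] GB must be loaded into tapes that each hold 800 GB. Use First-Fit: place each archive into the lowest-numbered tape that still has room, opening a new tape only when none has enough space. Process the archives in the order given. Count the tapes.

Put 141 GB in tape 1; 659 GB remain.
Put 690 GB in tape 2; 110 GB remain.
Put 95 GB in tape 1; 564 GB remain.
Put 562 GB in tape 1; 2 GB remain.
Put 522 GB in tape 3; 278 GB remain.
Put 514 GB in tape 4; 286 GB remain.
Put 516 GB in tape 5; 284 GB remain.
Put 650 GB in tape 6; 150 GB remain.
Put 169 GB in tape 3; 109 GB remain.
Put 245 GB in tape 4; 41 GB remain.
Put 108 GB in tape 2; 2 GB remain.
Put 463 GB in tape 7; 337 GB remain.
Put 161 GB in tape 5; 123 GB remain.
Put 604 GB in tape 8; 196 GB remain.
Put 611 GB in tape 9; 189 GB remain.
Put 344 GB in tape 10; 456 GB remain.
Final tapes: [141,95,562] [690,108] [522,169] [514,245] [516,161] [650] [463] [604] [611] [344].

10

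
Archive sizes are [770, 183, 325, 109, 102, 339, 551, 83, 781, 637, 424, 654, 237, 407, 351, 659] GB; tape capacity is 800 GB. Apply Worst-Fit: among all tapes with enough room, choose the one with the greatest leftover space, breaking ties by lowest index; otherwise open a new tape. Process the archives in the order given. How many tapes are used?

770 GB → tape 1 (remaining 30 GB)
183 GB → tape 2 (remaining 617 GB)
325 GB → tape 2 (remaining 292 GB)
109 GB → tape 2 (remaining 183 GB)
102 GB → tape 2 (remaining 81 GB)
339 GB → tape 3 (remaining 461 GB)
551 GB → tape 4 (remaining 249 GB)
83 GB → tape 3 (remaining 378 GB)
781 GB → tape 5 (remaining 19 GB)
637 GB → tape 6 (remaining 163 GB)
424 GB → tape 7 (remaining 376 GB)
654 GB → tape 8 (remaining 146 GB)
237 GB → tape 3 (remaining 141 GB)
407 GB → tape 9 (remaining 393 GB)
351 GB → tape 9 (remaining 42 GB)
659 GB → tape 10 (remaining 141 GB)
Final tapes: [770] [183,325,109,102] [339,83,237] [551] [781] [637] [424] [654] [407,351] [659].

10 tapes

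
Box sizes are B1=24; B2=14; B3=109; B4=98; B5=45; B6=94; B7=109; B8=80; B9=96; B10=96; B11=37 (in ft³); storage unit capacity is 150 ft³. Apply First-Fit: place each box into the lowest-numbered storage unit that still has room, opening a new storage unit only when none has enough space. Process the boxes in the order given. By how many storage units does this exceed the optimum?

0

First-Fit: [24,14,109] [98,45] [94,37] [109] [80] [96] [96] → 7 storage units.
7 boxes exceed 75 ft³ (half the capacity), and no two of those can share a storage unit, so at least 7 storage units are needed.
So 7 is already optimal.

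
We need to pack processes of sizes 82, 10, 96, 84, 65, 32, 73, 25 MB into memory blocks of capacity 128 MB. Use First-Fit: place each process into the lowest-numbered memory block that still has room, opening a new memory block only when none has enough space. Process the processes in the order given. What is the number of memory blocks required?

5

memory block 1: place 82 MB, 46 MB left
memory block 1: place 10 MB, 36 MB left
memory block 2: place 96 MB, 32 MB left
memory block 3: place 84 MB, 44 MB left
memory block 4: place 65 MB, 63 MB left
memory block 1: place 32 MB, 4 MB left
memory block 5: place 73 MB, 55 MB left
memory block 2: place 25 MB, 7 MB left
Final memory blocks: [82,10,32] [96,25] [84] [65] [73].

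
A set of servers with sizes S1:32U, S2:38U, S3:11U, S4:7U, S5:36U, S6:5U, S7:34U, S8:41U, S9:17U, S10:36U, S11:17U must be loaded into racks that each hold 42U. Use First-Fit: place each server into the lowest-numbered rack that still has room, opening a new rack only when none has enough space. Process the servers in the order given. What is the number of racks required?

8 racks

Put S1 (32U) in rack 1; 10U remain.
Put S2 (38U) in rack 2; 4U remain.
Put S3 (11U) in rack 3; 31U remain.
Put S4 (7U) in rack 1; 3U remain.
Put S5 (36U) in rack 4; 6U remain.
Put S6 (5U) in rack 3; 26U remain.
Put S7 (34U) in rack 5; 8U remain.
Put S8 (41U) in rack 6; 1U remain.
Put S9 (17U) in rack 3; 9U remain.
Put S10 (36U) in rack 7; 6U remain.
Put S11 (17U) in rack 8; 25U remain.
Final racks: [32,7] [38] [11,5,17] [36] [34] [41] [36] [17].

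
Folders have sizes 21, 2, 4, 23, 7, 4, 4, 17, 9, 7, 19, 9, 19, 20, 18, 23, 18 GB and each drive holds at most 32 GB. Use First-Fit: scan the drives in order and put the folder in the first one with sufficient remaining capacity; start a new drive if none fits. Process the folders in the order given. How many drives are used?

Put 21 GB in drive 1; 11 GB remain.
Put 2 GB in drive 1; 9 GB remain.
Put 4 GB in drive 1; 5 GB remain.
Put 23 GB in drive 2; 9 GB remain.
Put 7 GB in drive 2; 2 GB remain.
Put 4 GB in drive 1; 1 GB remain.
Put 4 GB in drive 3; 28 GB remain.
Put 17 GB in drive 3; 11 GB remain.
Put 9 GB in drive 3; 2 GB remain.
Put 7 GB in drive 4; 25 GB remain.
Put 19 GB in drive 4; 6 GB remain.
Put 9 GB in drive 5; 23 GB remain.
Put 19 GB in drive 5; 4 GB remain.
Put 20 GB in drive 6; 12 GB remain.
Put 18 GB in drive 7; 14 GB remain.
Put 23 GB in drive 8; 9 GB remain.
Put 18 GB in drive 9; 14 GB remain.

9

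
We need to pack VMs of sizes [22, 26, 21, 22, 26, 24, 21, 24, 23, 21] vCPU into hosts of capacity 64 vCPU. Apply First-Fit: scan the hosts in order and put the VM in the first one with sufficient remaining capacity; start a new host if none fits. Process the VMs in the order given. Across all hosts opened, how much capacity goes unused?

22 vCPU → host 1 (remaining 42 vCPU)
26 vCPU → host 1 (remaining 16 vCPU)
21 vCPU → host 2 (remaining 43 vCPU)
22 vCPU → host 2 (remaining 21 vCPU)
26 vCPU → host 3 (remaining 38 vCPU)
24 vCPU → host 3 (remaining 14 vCPU)
21 vCPU → host 2 (remaining 0 vCPU)
24 vCPU → host 4 (remaining 40 vCPU)
23 vCPU → host 4 (remaining 17 vCPU)
21 vCPU → host 5 (remaining 43 vCPU)
5 hosts × 64 vCPU = 320 vCPU; used 230 vCPU; unused 90 vCPU.

90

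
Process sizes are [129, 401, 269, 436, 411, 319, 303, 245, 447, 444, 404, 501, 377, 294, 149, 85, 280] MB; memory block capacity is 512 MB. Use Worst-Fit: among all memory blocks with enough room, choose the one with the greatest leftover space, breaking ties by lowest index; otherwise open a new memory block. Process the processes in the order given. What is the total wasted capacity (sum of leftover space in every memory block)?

Put 129 MB in memory block 1; 383 MB remain.
Put 401 MB in memory block 2; 111 MB remain.
Put 269 MB in memory block 1; 114 MB remain.
Put 436 MB in memory block 3; 76 MB remain.
Put 411 MB in memory block 4; 101 MB remain.
Put 319 MB in memory block 5; 193 MB remain.
Put 303 MB in memory block 6; 209 MB remain.
Put 245 MB in memory block 7; 267 MB remain.
Put 447 MB in memory block 8; 65 MB remain.
Put 444 MB in memory block 9; 68 MB remain.
Put 404 MB in memory block 10; 108 MB remain.
Put 501 MB in memory block 11; 11 MB remain.
Put 377 MB in memory block 12; 135 MB remain.
Put 294 MB in memory block 13; 218 MB remain.
Put 149 MB in memory block 7; 118 MB remain.
Put 85 MB in memory block 13; 133 MB remain.
Put 280 MB in memory block 14; 232 MB remain.
14 memory blocks × 512 MB = 7168 MB; used 5494 MB; unused 1674 MB.

1674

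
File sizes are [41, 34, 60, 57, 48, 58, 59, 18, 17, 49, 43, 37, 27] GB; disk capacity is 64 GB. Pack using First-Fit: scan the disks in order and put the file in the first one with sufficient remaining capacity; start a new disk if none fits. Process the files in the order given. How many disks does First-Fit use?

10 disks

41 GB → disk 1 (remaining 23 GB)
34 GB → disk 2 (remaining 30 GB)
60 GB → disk 3 (remaining 4 GB)
57 GB → disk 4 (remaining 7 GB)
48 GB → disk 5 (remaining 16 GB)
58 GB → disk 6 (remaining 6 GB)
59 GB → disk 7 (remaining 5 GB)
18 GB → disk 1 (remaining 5 GB)
17 GB → disk 2 (remaining 13 GB)
49 GB → disk 8 (remaining 15 GB)
43 GB → disk 9 (remaining 21 GB)
37 GB → disk 10 (remaining 27 GB)
27 GB → disk 10 (remaining 0 GB)
Final disks: [41,18] [34,17] [60] [57] [48] [58] [59] [49] [43] [37,27].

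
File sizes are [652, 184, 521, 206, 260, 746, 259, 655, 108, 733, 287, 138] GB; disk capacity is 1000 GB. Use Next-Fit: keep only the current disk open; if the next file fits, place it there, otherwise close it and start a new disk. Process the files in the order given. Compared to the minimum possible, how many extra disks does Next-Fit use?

1

Next-Fit: [652,184] [521,206,260] [746] [259,655] [108,733] [287,138] → 6 disks.
Total size 4749 GB; any packing needs at least ⌈4749/1000⌉ = 5 disks.
An optimal packing achieves that bound: [746,206] [733,260] [655,287] [652,259] [521,184,138,108] → 5 disks.
Excess: 6 − 5 = 1.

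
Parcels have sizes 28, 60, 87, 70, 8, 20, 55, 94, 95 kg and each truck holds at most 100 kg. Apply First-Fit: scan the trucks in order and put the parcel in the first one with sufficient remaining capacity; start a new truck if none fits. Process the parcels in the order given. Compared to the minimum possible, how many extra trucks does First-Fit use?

0

First-Fit: [28,60,8] [87] [70,20] [55] [94] [95] → 6 trucks.
Total size 517 kg; any packing needs at least ⌈517/100⌉ = 6 trucks.
So 6 is already optimal.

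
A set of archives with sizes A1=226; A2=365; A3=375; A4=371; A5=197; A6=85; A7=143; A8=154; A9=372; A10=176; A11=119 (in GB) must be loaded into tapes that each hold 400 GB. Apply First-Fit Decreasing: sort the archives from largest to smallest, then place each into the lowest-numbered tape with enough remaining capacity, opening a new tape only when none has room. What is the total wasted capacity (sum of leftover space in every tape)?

217

Sorted descending: 375, 372, 371, 365, 226, 197, 176, 154, 143, 119, 85.
Put 375 GB in tape 1; 25 GB remain.
Put 372 GB in tape 2; 28 GB remain.
Put 371 GB in tape 3; 29 GB remain.
Put 365 GB in tape 4; 35 GB remain.
Put 226 GB in tape 5; 174 GB remain.
Put 197 GB in tape 6; 203 GB remain.
Put 176 GB in tape 6; 27 GB remain.
Put 154 GB in tape 5; 20 GB remain.
Put 143 GB in tape 7; 257 GB remain.
Put 119 GB in tape 7; 138 GB remain.
Put 85 GB in tape 7; 53 GB remain.
7 tapes × 400 GB = 2800 GB; used 2583 GB; unused 217 GB.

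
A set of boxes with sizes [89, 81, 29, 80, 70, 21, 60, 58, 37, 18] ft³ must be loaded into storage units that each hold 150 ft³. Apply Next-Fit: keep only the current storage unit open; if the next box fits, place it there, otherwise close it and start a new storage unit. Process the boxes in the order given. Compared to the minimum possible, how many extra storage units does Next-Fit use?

Next-Fit: [89] [81,29] [80,70] [21,60,58] [37,18] → 5 storage units.
Total size 543 ft³; any packing needs at least ⌈543/150⌉ = 4 storage units.
An optimal packing achieves that bound: [89,60] [81,58] [80,70] [37,29,21,18] → 4 storage units.
Excess: 5 − 4 = 1.

1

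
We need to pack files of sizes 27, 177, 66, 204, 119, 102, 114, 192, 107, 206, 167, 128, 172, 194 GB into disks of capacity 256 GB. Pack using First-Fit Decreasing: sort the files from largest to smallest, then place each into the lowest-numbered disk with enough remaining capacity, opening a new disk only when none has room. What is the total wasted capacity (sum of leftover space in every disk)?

585

Sorted descending: 206, 204, 194, 192, 177, 172, 167, 128, 119, 114, 107, 102, 66, 27.
disk 1: place 206 GB, 50 GB left
disk 2: place 204 GB, 52 GB left
disk 3: place 194 GB, 62 GB left
disk 4: place 192 GB, 64 GB left
disk 5: place 177 GB, 79 GB left
disk 6: place 172 GB, 84 GB left
disk 7: place 167 GB, 89 GB left
disk 8: place 128 GB, 128 GB left
disk 8: place 119 GB, 9 GB left
disk 9: place 114 GB, 142 GB left
disk 9: place 107 GB, 35 GB left
disk 10: place 102 GB, 154 GB left
disk 5: place 66 GB, 13 GB left
disk 1: place 27 GB, 23 GB left
10 disks × 256 GB = 2560 GB; used 1975 GB; unused 585 GB.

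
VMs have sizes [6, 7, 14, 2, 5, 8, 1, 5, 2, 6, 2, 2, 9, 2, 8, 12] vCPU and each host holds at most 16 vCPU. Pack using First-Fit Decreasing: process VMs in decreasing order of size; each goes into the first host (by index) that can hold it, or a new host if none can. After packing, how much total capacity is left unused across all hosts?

5

Sorted descending: 14, 12, 9, 8, 8, 7, 6, 6, 5, 5, 2, 2, 2, 2, 2, 1.
Put 14 vCPU in host 1; 2 vCPU remain.
Put 12 vCPU in host 2; 4 vCPU remain.
Put 9 vCPU in host 3; 7 vCPU remain.
Put 8 vCPU in host 4; 8 vCPU remain.
Put 8 vCPU in host 4; 0 vCPU remain.
Put 7 vCPU in host 3; 0 vCPU remain.
Put 6 vCPU in host 5; 10 vCPU remain.
Put 6 vCPU in host 5; 4 vCPU remain.
Put 5 vCPU in host 6; 11 vCPU remain.
Put 5 vCPU in host 6; 6 vCPU remain.
Put 2 vCPU in host 1; 0 vCPU remain.
Put 2 vCPU in host 2; 2 vCPU remain.
Put 2 vCPU in host 2; 0 vCPU remain.
Put 2 vCPU in host 5; 2 vCPU remain.
Put 2 vCPU in host 5; 0 vCPU remain.
Put 1 vCPU in host 6; 5 vCPU remain.
6 hosts × 16 vCPU = 96 vCPU; used 91 vCPU; unused 5 vCPU.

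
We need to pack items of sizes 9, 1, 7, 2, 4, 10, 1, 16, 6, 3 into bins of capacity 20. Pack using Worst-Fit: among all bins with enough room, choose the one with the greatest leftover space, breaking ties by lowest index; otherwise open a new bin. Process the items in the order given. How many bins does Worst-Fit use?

4 bins

bin 1: place 9, 11 left
bin 1: place 1, 10 left
bin 1: place 7, 3 left
bin 1: place 2, 1 left
bin 2: place 4, 16 left
bin 2: place 10, 6 left
bin 2: place 1, 5 left
bin 3: place 16, 4 left
bin 4: place 6, 14 left
bin 4: place 3, 11 left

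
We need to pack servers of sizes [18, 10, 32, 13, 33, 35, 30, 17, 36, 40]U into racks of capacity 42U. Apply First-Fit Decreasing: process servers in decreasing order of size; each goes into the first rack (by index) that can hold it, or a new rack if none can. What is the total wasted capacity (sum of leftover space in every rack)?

Sorted descending: 40, 36, 35, 33, 32, 30, 18, 17, 13, 10.
rack 1: place 40U, 2U left
rack 2: place 36U, 6U left
rack 3: place 35U, 7U left
rack 4: place 33U, 9U left
rack 5: place 32U, 10U left
rack 6: place 30U, 12U left
rack 7: place 18U, 24U left
rack 7: place 17U, 7U left
rack 8: place 13U, 29U left
rack 5: place 10U, 0U left
8 racks × 42U = 336U; used 264U; unused 72U.

72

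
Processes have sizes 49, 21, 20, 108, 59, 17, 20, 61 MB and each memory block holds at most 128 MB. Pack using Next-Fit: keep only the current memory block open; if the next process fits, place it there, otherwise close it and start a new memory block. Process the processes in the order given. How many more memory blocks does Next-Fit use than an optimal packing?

1

Next-Fit: [49,21,20] [108] [59,17,20] [61] → 4 memory blocks.
Total size 355 MB; any packing needs at least ⌈355/128⌉ = 3 memory blocks.
An optimal packing achieves that bound: [108,20] [61,59] [49,21,20,17] → 3 memory blocks.
Excess: 4 − 3 = 1.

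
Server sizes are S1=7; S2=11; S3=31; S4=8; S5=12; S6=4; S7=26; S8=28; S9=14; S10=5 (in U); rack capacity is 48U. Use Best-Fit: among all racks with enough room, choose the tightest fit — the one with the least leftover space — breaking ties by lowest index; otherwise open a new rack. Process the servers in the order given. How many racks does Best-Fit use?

4 racks

S1 (7U) → rack 1 (remaining 41U)
S2 (11U) → rack 1 (remaining 30U)
S3 (31U) → rack 2 (remaining 17U)
S4 (8U) → rack 2 (remaining 9U)
S5 (12U) → rack 1 (remaining 18U)
S6 (4U) → rack 2 (remaining 5U)
S7 (26U) → rack 3 (remaining 22U)
S8 (28U) → rack 4 (remaining 20U)
S9 (14U) → rack 1 (remaining 4U)
S10 (5U) → rack 2 (remaining 0U)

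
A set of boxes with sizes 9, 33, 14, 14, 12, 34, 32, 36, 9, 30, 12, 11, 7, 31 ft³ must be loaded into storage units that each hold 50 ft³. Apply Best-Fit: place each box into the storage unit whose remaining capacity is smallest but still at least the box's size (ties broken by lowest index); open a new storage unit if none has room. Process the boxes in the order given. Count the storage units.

9 ft³ → storage unit 1 (remaining 41 ft³)
33 ft³ → storage unit 1 (remaining 8 ft³)
14 ft³ → storage unit 2 (remaining 36 ft³)
14 ft³ → storage unit 2 (remaining 22 ft³)
12 ft³ → storage unit 2 (remaining 10 ft³)
34 ft³ → storage unit 3 (remaining 16 ft³)
32 ft³ → storage unit 4 (remaining 18 ft³)
36 ft³ → storage unit 5 (remaining 14 ft³)
9 ft³ → storage unit 2 (remaining 1 ft³)
30 ft³ → storage unit 6 (remaining 20 ft³)
12 ft³ → storage unit 5 (remaining 2 ft³)
11 ft³ → storage unit 3 (remaining 5 ft³)
7 ft³ → storage unit 1 (remaining 1 ft³)
31 ft³ → storage unit 7 (remaining 19 ft³)

7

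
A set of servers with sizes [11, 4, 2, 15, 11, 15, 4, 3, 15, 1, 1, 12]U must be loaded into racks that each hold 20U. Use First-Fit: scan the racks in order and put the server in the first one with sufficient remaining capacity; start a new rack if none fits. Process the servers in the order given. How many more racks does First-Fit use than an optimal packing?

0

First-Fit: [11,4,2,3] [15,4,1] [11,1] [15] [15] [12] → 6 racks.
6 servers exceed 10U (half the capacity), and no two of those can share a rack, so at least 6 racks are needed.
So 6 is already optimal.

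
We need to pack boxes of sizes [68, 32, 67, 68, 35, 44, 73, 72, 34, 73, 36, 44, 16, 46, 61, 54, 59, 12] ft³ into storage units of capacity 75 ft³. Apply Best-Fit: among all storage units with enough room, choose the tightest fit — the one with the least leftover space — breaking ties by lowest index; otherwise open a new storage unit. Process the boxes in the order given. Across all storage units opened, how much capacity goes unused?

156

68 ft³ → storage unit 1 (remaining 7 ft³)
32 ft³ → storage unit 2 (remaining 43 ft³)
67 ft³ → storage unit 3 (remaining 8 ft³)
68 ft³ → storage unit 4 (remaining 7 ft³)
35 ft³ → storage unit 2 (remaining 8 ft³)
44 ft³ → storage unit 5 (remaining 31 ft³)
73 ft³ → storage unit 6 (remaining 2 ft³)
72 ft³ → storage unit 7 (remaining 3 ft³)
34 ft³ → storage unit 8 (remaining 41 ft³)
73 ft³ → storage unit 9 (remaining 2 ft³)
36 ft³ → storage unit 8 (remaining 5 ft³)
44 ft³ → storage unit 10 (remaining 31 ft³)
16 ft³ → storage unit 5 (remaining 15 ft³)
46 ft³ → storage unit 11 (remaining 29 ft³)
61 ft³ → storage unit 12 (remaining 14 ft³)
54 ft³ → storage unit 13 (remaining 21 ft³)
59 ft³ → storage unit 14 (remaining 16 ft³)
12 ft³ → storage unit 12 (remaining 2 ft³)
14 storage units × 75 ft³ = 1050 ft³; used 894 ft³; unused 156 ft³.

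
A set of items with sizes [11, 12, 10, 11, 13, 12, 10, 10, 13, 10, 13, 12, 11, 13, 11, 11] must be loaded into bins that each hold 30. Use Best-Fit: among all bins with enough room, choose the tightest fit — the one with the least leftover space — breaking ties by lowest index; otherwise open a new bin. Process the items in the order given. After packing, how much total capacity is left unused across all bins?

57

Put 11 in bin 1; 19 remain.
Put 12 in bin 1; 7 remain.
Put 10 in bin 2; 20 remain.
Put 11 in bin 2; 9 remain.
Put 13 in bin 3; 17 remain.
Put 12 in bin 3; 5 remain.
Put 10 in bin 4; 20 remain.
Put 10 in bin 4; 10 remain.
Put 13 in bin 5; 17 remain.
Put 10 in bin 4; 0 remain.
Put 13 in bin 5; 4 remain.
Put 12 in bin 6; 18 remain.
Put 11 in bin 6; 7 remain.
Put 13 in bin 7; 17 remain.
Put 11 in bin 7; 6 remain.
Put 11 in bin 8; 19 remain.
8 bins × 30 = 240; used 183; unused 57.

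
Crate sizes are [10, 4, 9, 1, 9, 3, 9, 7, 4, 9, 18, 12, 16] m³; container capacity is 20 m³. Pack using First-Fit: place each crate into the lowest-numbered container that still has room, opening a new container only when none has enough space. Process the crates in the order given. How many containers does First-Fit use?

7 containers

container 1: place 10 m³, 10 m³ left
container 1: place 4 m³, 6 m³ left
container 2: place 9 m³, 11 m³ left
container 1: place 1 m³, 5 m³ left
container 2: place 9 m³, 2 m³ left
container 1: place 3 m³, 2 m³ left
container 3: place 9 m³, 11 m³ left
container 3: place 7 m³, 4 m³ left
container 3: place 4 m³, 0 m³ left
container 4: place 9 m³, 11 m³ left
container 5: place 18 m³, 2 m³ left
container 6: place 12 m³, 8 m³ left
container 7: place 16 m³, 4 m³ left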